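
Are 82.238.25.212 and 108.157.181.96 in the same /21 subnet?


Mask: 255.255.248.0
82.238.25.212 AND mask = 82.238.24.0
108.157.181.96 AND mask = 108.157.176.0
No, different subnets (82.238.24.0 vs 108.157.176.0)


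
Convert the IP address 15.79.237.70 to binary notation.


15 = 00001111
79 = 01001111
237 = 11101101
70 = 01000110
Binary: 00001111.01001111.11101101.01000110


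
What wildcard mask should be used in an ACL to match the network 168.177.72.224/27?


Subnet mask: 255.255.255.224
Wildcard = 255.255.255.255 - subnet mask
255 - 255 = 0
255 - 255 = 0
255 - 255 = 0
255 - 224 = 31
Wildcard: 0.0.0.31


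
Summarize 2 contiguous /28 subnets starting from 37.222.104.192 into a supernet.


Original prefix: /28
Number of subnets: 2 = 2^1
New prefix = 28 - 1 = 27
Supernet: 37.222.104.192/27


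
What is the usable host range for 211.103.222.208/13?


Network: 211.96.0.0
Broadcast: 211.103.255.255
First usable = network + 1
Last usable = broadcast - 1
Range: 211.96.0.1 to 211.103.255.254


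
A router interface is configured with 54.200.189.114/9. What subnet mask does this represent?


/9 means 9 network bits, 23 host bits
Binary: 11111111100000000000000000000000
Mask: 255.128.0.0


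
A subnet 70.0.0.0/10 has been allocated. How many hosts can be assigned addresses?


Host bits = 32 - 10 = 22
Total addresses = 2^22 = 4194304
Usable = total - 2 (network and broadcast)
Usable hosts: 4194302


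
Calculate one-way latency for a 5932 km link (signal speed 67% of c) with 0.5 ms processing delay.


Speed = 0.67 * 3e5 km/s = 201000 km/s
Propagation delay = 5932 / 201000 = 0.0295 s = 29.5124 ms
Processing delay = 0.5 ms
Total one-way latency = 30.0124 ms


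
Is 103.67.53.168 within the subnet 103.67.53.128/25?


Subnet network: 103.67.53.128
Test IP AND mask: 103.67.53.128
Yes, 103.67.53.168 is in 103.67.53.128/25


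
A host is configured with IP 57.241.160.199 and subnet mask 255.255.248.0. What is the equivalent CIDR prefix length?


Binary: 11111111.11111111.11111000.00000000
Count leading 1s
Prefix: /21


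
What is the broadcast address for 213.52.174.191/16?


Network: 213.52.0.0/16
Host bits = 16
Set all host bits to 1:
Broadcast: 213.52.255.255


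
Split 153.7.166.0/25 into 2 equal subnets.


New prefix = 25 + 1 = 26
Each subnet has 64 addresses
  153.7.166.0/26
  153.7.166.64/26
Subnets: 153.7.166.0/26, 153.7.166.64/26


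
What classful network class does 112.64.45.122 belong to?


First octet: 112
Binary: 01110000
0xxxxxxx -> Class A (1-126)
Class A, default mask 255.0.0.0 (/8)


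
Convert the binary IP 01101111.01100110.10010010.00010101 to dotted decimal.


01101111 = 111
01100110 = 102
10010010 = 146
00010101 = 21
IP: 111.102.146.21


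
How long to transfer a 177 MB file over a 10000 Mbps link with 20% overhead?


Effective throughput = 10000 * (1 - 20/100) = 8000 Mbps
File size in Mb = 177 * 8 = 1416 Mb
Time = 1416 / 8000
Time = 0.177 seconds


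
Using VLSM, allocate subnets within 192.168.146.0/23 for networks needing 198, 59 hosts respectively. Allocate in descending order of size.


198 hosts -> /24 (254 usable): 192.168.146.0/24
59 hosts -> /26 (62 usable): 192.168.147.0/26
Allocation: 192.168.146.0/24 (198 hosts, 254 usable); 192.168.147.0/26 (59 hosts, 62 usable)


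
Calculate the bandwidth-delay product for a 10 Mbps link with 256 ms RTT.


BDP = bandwidth * RTT
= 10 Mbps * 256 ms
= 10 * 1e6 * 256 / 1000 bits
= 2560000 bits
= 320000 bytes
= 312.5 KB
BDP = 2560000 bits (320000 bytes)


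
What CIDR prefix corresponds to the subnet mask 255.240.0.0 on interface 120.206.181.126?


Binary: 11111111.11110000.00000000.00000000
Count leading 1s
Prefix: /12


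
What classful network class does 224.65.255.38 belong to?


First octet: 224
Binary: 11100000
1110xxxx -> Class D (224-239)
Class D (multicast), default mask N/A


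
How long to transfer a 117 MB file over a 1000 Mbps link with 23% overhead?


Effective throughput = 1000 * (1 - 23/100) = 770 Mbps
File size in Mb = 117 * 8 = 936 Mb
Time = 936 / 770
Time = 1.2156 seconds


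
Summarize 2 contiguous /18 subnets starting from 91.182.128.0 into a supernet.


Original prefix: /18
Number of subnets: 2 = 2^1
New prefix = 18 - 1 = 17
Supernet: 91.182.128.0/17


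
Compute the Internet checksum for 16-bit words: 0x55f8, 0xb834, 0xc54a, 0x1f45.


Sum all words (with carry folding):
+ 0x55f8 = 0x55f8
+ 0xb834 = 0x0e2d
+ 0xc54a = 0xd377
+ 0x1f45 = 0xf2bc
One's complement: ~0xf2bc
Checksum = 0x0d43


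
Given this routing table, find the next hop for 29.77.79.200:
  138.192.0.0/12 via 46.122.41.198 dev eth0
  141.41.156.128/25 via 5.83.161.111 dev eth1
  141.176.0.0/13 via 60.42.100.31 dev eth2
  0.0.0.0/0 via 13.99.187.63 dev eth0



Longest prefix match for 29.77.79.200:
  /12 138.192.0.0: no
  /25 141.41.156.128: no
  /13 141.176.0.0: no
  /0 0.0.0.0: MATCH
Selected: next-hop 13.99.187.63 via eth0 (matched /0)


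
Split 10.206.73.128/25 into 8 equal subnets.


New prefix = 25 + 3 = 28
Each subnet has 16 addresses
  10.206.73.128/28
  10.206.73.144/28
  10.206.73.160/28
  10.206.73.176/28
  10.206.73.192/28
  10.206.73.208/28
  10.206.73.224/28
  10.206.73.240/28
Subnets: 10.206.73.128/28, 10.206.73.144/28, 10.206.73.160/28, 10.206.73.176/28, 10.206.73.192/28, 10.206.73.208/28, 10.206.73.224/28, 10.206.73.240/28


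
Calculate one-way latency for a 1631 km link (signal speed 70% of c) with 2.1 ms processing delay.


Speed = 0.7 * 3e5 km/s = 210000 km/s
Propagation delay = 1631 / 210000 = 0.0078 s = 7.7667 ms
Processing delay = 2.1 ms
Total one-way latency = 9.8667 ms


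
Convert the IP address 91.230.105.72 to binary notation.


91 = 01011011
230 = 11100110
105 = 01101001
72 = 01001000
Binary: 01011011.11100110.01101001.01001000


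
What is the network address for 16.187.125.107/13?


IP:   00010000.10111011.01111101.01101011
Mask: 11111111.11111000.00000000.00000000
AND operation:
Net:  00010000.10111000.00000000.00000000
Network: 16.184.0.0/13


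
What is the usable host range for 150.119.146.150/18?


Network: 150.119.128.0
Broadcast: 150.119.191.255
First usable = network + 1
Last usable = broadcast - 1
Range: 150.119.128.1 to 150.119.191.254


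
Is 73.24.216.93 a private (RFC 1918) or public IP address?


RFC 1918 private ranges:
  10.0.0.0/8 (10.0.0.0 - 10.255.255.255)
  172.16.0.0/12 (172.16.0.0 - 172.31.255.255)
  192.168.0.0/16 (192.168.0.0 - 192.168.255.255)
Public (not in any RFC 1918 range)


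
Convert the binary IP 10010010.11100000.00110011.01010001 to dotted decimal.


10010010 = 146
11100000 = 224
00110011 = 51
01010001 = 81
IP: 146.224.51.81


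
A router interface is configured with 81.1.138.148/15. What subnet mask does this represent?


/15 means 15 network bits, 17 host bits
Binary: 11111111111111100000000000000000
Mask: 255.254.0.0


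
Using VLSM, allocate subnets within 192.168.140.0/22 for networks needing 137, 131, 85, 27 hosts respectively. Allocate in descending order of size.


137 hosts -> /24 (254 usable): 192.168.140.0/24
131 hosts -> /24 (254 usable): 192.168.141.0/24
85 hosts -> /25 (126 usable): 192.168.142.0/25
27 hosts -> /27 (30 usable): 192.168.142.128/27
Allocation: 192.168.140.0/24 (137 hosts, 254 usable); 192.168.141.0/24 (131 hosts, 254 usable); 192.168.142.0/25 (85 hosts, 126 usable); 192.168.142.128/27 (27 hosts, 30 usable)


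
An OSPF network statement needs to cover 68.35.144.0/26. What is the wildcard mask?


Subnet mask: 255.255.255.192
Wildcard = 255.255.255.255 - subnet mask
255 - 255 = 0
255 - 255 = 0
255 - 255 = 0
255 - 192 = 63
Wildcard: 0.0.0.63


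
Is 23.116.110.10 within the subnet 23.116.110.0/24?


Subnet network: 23.116.110.0
Test IP AND mask: 23.116.110.0
Yes, 23.116.110.10 is in 23.116.110.0/24


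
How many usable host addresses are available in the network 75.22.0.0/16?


Host bits = 32 - 16 = 16
Total addresses = 2^16 = 65536
Usable = total - 2 (network and broadcast)
Usable hosts: 65534


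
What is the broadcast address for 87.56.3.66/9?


Network: 87.0.0.0/9
Host bits = 23
Set all host bits to 1:
Broadcast: 87.127.255.255


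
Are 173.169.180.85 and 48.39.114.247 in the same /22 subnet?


Mask: 255.255.252.0
173.169.180.85 AND mask = 173.169.180.0
48.39.114.247 AND mask = 48.39.112.0
No, different subnets (173.169.180.0 vs 48.39.112.0)


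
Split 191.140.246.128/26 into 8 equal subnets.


New prefix = 26 + 3 = 29
Each subnet has 8 addresses
  191.140.246.128/29
  191.140.246.136/29
  191.140.246.144/29
  191.140.246.152/29
  191.140.246.160/29
  191.140.246.168/29
  191.140.246.176/29
  191.140.246.184/29
Subnets: 191.140.246.128/29, 191.140.246.136/29, 191.140.246.144/29, 191.140.246.152/29, 191.140.246.160/29, 191.140.246.168/29, 191.140.246.176/29, 191.140.246.184/29


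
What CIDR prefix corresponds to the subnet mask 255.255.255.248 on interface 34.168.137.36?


Binary: 11111111.11111111.11111111.11111000
Count leading 1s
Prefix: /29


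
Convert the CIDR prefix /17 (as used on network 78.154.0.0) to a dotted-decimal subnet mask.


/17 means 17 network bits, 15 host bits
Binary: 11111111111111111000000000000000
Mask: 255.255.128.0


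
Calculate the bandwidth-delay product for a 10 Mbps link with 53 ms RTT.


BDP = bandwidth * RTT
= 10 Mbps * 53 ms
= 10 * 1e6 * 53 / 1000 bits
= 530000 bits
= 66250 bytes
= 64.6973 KB
BDP = 530000 bits (66250 bytes)


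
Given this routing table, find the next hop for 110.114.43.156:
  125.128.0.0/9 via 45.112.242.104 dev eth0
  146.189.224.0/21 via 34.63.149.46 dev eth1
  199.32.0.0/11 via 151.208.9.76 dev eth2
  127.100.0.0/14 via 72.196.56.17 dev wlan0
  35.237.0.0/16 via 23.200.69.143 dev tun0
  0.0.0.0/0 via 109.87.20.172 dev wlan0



Longest prefix match for 110.114.43.156:
  /9 125.128.0.0: no
  /21 146.189.224.0: no
  /11 199.32.0.0: no
  /14 127.100.0.0: no
  /16 35.237.0.0: no
  /0 0.0.0.0: MATCH
Selected: next-hop 109.87.20.172 via wlan0 (matched /0)


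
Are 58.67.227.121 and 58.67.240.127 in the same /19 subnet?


Mask: 255.255.224.0
58.67.227.121 AND mask = 58.67.224.0
58.67.240.127 AND mask = 58.67.224.0
Yes, same subnet (58.67.224.0)


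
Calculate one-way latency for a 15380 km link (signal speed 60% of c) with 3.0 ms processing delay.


Speed = 0.6 * 3e5 km/s = 180000 km/s
Propagation delay = 15380 / 180000 = 0.0854 s = 85.4444 ms
Processing delay = 3.0 ms
Total one-way latency = 88.4444 ms


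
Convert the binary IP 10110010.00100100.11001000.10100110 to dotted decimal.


10110010 = 178
00100100 = 36
11001000 = 200
10100110 = 166
IP: 178.36.200.166


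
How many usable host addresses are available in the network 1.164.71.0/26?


Host bits = 32 - 26 = 6
Total addresses = 2^6 = 64
Usable = total - 2 (network and broadcast)
Usable hosts: 62


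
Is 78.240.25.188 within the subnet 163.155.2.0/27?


Subnet network: 163.155.2.0
Test IP AND mask: 78.240.25.160
No, 78.240.25.188 is not in 163.155.2.0/27


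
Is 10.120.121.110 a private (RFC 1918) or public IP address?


RFC 1918 private ranges:
  10.0.0.0/8 (10.0.0.0 - 10.255.255.255)
  172.16.0.0/12 (172.16.0.0 - 172.31.255.255)
  192.168.0.0/16 (192.168.0.0 - 192.168.255.255)
Private (in 10.0.0.0/8)


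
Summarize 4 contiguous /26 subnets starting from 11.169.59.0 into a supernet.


Original prefix: /26
Number of subnets: 4 = 2^2
New prefix = 26 - 2 = 24
Supernet: 11.169.59.0/24


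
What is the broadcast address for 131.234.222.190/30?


Network: 131.234.222.188/30
Host bits = 2
Set all host bits to 1:
Broadcast: 131.234.222.191


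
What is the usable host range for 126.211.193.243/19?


Network: 126.211.192.0
Broadcast: 126.211.223.255
First usable = network + 1
Last usable = broadcast - 1
Range: 126.211.192.1 to 126.211.223.254


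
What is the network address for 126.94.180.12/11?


IP:   01111110.01011110.10110100.00001100
Mask: 11111111.11100000.00000000.00000000
AND operation:
Net:  01111110.01000000.00000000.00000000
Network: 126.64.0.0/11


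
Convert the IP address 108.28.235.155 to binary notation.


108 = 01101100
28 = 00011100
235 = 11101011
155 = 10011011
Binary: 01101100.00011100.11101011.10011011


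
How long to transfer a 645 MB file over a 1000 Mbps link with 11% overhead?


Effective throughput = 1000 * (1 - 11/100) = 890 Mbps
File size in Mb = 645 * 8 = 5160 Mb
Time = 5160 / 890
Time = 5.7978 seconds


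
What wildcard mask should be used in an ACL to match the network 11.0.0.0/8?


Subnet mask: 255.0.0.0
Wildcard = 255.255.255.255 - subnet mask
255 - 255 = 0
255 - 0 = 255
255 - 0 = 255
255 - 0 = 255
Wildcard: 0.255.255.255


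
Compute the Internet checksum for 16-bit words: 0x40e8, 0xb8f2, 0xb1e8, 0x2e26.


Sum all words (with carry folding):
+ 0x40e8 = 0x40e8
+ 0xb8f2 = 0xf9da
+ 0xb1e8 = 0xabc3
+ 0x2e26 = 0xd9e9
One's complement: ~0xd9e9
Checksum = 0x2616


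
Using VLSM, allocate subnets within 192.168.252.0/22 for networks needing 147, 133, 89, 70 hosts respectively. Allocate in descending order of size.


147 hosts -> /24 (254 usable): 192.168.252.0/24
133 hosts -> /24 (254 usable): 192.168.253.0/24
89 hosts -> /25 (126 usable): 192.168.254.0/25
70 hosts -> /25 (126 usable): 192.168.254.128/25
Allocation: 192.168.252.0/24 (147 hosts, 254 usable); 192.168.253.0/24 (133 hosts, 254 usable); 192.168.254.0/25 (89 hosts, 126 usable); 192.168.254.128/25 (70 hosts, 126 usable)


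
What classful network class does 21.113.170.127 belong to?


First octet: 21
Binary: 00010101
0xxxxxxx -> Class A (1-126)
Class A, default mask 255.0.0.0 (/8)


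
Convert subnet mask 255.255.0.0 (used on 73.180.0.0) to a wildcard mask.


Subnet mask: 255.255.0.0
Wildcard = 255.255.255.255 - subnet mask
255 - 255 = 0
255 - 255 = 0
255 - 0 = 255
255 - 0 = 255
Wildcard: 0.0.255.255


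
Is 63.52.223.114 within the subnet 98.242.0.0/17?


Subnet network: 98.242.0.0
Test IP AND mask: 63.52.128.0
No, 63.52.223.114 is not in 98.242.0.0/17


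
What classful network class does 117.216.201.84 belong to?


First octet: 117
Binary: 01110101
0xxxxxxx -> Class A (1-126)
Class A, default mask 255.0.0.0 (/8)


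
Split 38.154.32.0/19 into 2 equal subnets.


New prefix = 19 + 1 = 20
Each subnet has 4096 addresses
  38.154.32.0/20
  38.154.48.0/20
Subnets: 38.154.32.0/20, 38.154.48.0/20


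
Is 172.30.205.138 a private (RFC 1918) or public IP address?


RFC 1918 private ranges:
  10.0.0.0/8 (10.0.0.0 - 10.255.255.255)
  172.16.0.0/12 (172.16.0.0 - 172.31.255.255)
  192.168.0.0/16 (192.168.0.0 - 192.168.255.255)
Private (in 172.16.0.0/12)


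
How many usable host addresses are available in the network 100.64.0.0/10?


Host bits = 32 - 10 = 22
Total addresses = 2^22 = 4194304
Usable = total - 2 (network and broadcast)
Usable hosts: 4194302


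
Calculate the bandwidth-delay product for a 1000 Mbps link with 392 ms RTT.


BDP = bandwidth * RTT
= 1000 Mbps * 392 ms
= 1000 * 1e6 * 392 / 1000 bits
= 392000000 bits
= 49000000 bytes
= 47851.5625 KB
BDP = 392000000 bits (49000000 bytes)


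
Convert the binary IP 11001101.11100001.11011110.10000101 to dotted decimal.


11001101 = 205
11100001 = 225
11011110 = 222
10000101 = 133
IP: 205.225.222.133


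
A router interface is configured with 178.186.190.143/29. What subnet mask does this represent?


/29 means 29 network bits, 3 host bits
Binary: 11111111111111111111111111111000
Mask: 255.255.255.248


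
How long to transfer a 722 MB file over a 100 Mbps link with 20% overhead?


Effective throughput = 100 * (1 - 20/100) = 80 Mbps
File size in Mb = 722 * 8 = 5776 Mb
Time = 5776 / 80
Time = 72.2 seconds


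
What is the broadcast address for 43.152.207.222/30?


Network: 43.152.207.220/30
Host bits = 2
Set all host bits to 1:
Broadcast: 43.152.207.223


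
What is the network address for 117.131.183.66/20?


IP:   01110101.10000011.10110111.01000010
Mask: 11111111.11111111.11110000.00000000
AND operation:
Net:  01110101.10000011.10110000.00000000
Network: 117.131.176.0/20


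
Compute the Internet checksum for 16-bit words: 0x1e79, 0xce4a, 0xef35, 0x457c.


Sum all words (with carry folding):
+ 0x1e79 = 0x1e79
+ 0xce4a = 0xecc3
+ 0xef35 = 0xdbf9
+ 0x457c = 0x2176
One's complement: ~0x2176
Checksum = 0xde89


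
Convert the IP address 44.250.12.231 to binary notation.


44 = 00101100
250 = 11111010
12 = 00001100
231 = 11100111
Binary: 00101100.11111010.00001100.11100111


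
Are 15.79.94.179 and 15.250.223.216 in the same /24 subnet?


Mask: 255.255.255.0
15.79.94.179 AND mask = 15.79.94.0
15.250.223.216 AND mask = 15.250.223.0
No, different subnets (15.79.94.0 vs 15.250.223.0)


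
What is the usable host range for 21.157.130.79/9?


Network: 21.128.0.0
Broadcast: 21.255.255.255
First usable = network + 1
Last usable = broadcast - 1
Range: 21.128.0.1 to 21.255.255.254


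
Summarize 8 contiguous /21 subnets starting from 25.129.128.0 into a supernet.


Original prefix: /21
Number of subnets: 8 = 2^3
New prefix = 21 - 3 = 18
Supernet: 25.129.128.0/18


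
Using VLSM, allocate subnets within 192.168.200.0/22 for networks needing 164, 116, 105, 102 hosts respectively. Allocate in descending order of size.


164 hosts -> /24 (254 usable): 192.168.200.0/24
116 hosts -> /25 (126 usable): 192.168.201.0/25
105 hosts -> /25 (126 usable): 192.168.201.128/25
102 hosts -> /25 (126 usable): 192.168.202.0/25
Allocation: 192.168.200.0/24 (164 hosts, 254 usable); 192.168.201.0/25 (116 hosts, 126 usable); 192.168.201.128/25 (105 hosts, 126 usable); 192.168.202.0/25 (102 hosts, 126 usable)


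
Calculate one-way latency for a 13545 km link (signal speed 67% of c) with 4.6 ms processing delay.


Speed = 0.67 * 3e5 km/s = 201000 km/s
Propagation delay = 13545 / 201000 = 0.0674 s = 67.3881 ms
Processing delay = 4.6 ms
Total one-way latency = 71.9881 ms


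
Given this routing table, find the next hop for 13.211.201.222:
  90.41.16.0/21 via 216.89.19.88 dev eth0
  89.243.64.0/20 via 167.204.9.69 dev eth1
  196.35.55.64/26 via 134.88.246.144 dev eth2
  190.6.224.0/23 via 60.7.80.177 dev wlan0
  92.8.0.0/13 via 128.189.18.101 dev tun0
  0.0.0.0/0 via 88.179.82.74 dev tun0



Longest prefix match for 13.211.201.222:
  /21 90.41.16.0: no
  /20 89.243.64.0: no
  /26 196.35.55.64: no
  /23 190.6.224.0: no
  /13 92.8.0.0: no
  /0 0.0.0.0: MATCH
Selected: next-hop 88.179.82.74 via tun0 (matched /0)


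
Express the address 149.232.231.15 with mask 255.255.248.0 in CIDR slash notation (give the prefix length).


Binary: 11111111.11111111.11111000.00000000
Count leading 1s
Prefix: /21


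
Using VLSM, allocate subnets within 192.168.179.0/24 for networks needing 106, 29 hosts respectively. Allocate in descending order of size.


106 hosts -> /25 (126 usable): 192.168.179.0/25
29 hosts -> /27 (30 usable): 192.168.179.128/27
Allocation: 192.168.179.0/25 (106 hosts, 126 usable); 192.168.179.128/27 (29 hosts, 30 usable)


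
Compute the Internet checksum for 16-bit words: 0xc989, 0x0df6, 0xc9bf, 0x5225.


Sum all words (with carry folding):
+ 0xc989 = 0xc989
+ 0x0df6 = 0xd77f
+ 0xc9bf = 0xa13f
+ 0x5225 = 0xf364
One's complement: ~0xf364
Checksum = 0x0c9b


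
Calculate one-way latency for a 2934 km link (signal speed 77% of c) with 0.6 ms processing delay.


Speed = 0.77 * 3e5 km/s = 231000 km/s
Propagation delay = 2934 / 231000 = 0.0127 s = 12.7013 ms
Processing delay = 0.6 ms
Total one-way latency = 13.3013 ms


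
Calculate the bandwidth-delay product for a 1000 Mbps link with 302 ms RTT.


BDP = bandwidth * RTT
= 1000 Mbps * 302 ms
= 1000 * 1e6 * 302 / 1000 bits
= 302000000 bits
= 37750000 bytes
= 36865.2344 KB
BDP = 302000000 bits (37750000 bytes)


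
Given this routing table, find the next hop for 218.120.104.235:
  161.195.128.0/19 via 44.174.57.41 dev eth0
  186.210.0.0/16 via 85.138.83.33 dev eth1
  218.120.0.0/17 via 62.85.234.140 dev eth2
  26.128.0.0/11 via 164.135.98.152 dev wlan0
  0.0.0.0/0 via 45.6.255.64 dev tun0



Longest prefix match for 218.120.104.235:
  /19 161.195.128.0: no
  /16 186.210.0.0: no
  /17 218.120.0.0: MATCH
  /11 26.128.0.0: no
  /0 0.0.0.0: MATCH
Selected: next-hop 62.85.234.140 via eth2 (matched /17)


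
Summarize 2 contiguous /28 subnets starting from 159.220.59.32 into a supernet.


Original prefix: /28
Number of subnets: 2 = 2^1
New prefix = 28 - 1 = 27
Supernet: 159.220.59.32/27


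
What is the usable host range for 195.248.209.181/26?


Network: 195.248.209.128
Broadcast: 195.248.209.191
First usable = network + 1
Last usable = broadcast - 1
Range: 195.248.209.129 to 195.248.209.190


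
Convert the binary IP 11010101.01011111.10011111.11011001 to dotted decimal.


11010101 = 213
01011111 = 95
10011111 = 159
11011001 = 217
IP: 213.95.159.217


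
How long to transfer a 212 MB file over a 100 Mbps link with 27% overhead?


Effective throughput = 100 * (1 - 27/100) = 73 Mbps
File size in Mb = 212 * 8 = 1696 Mb
Time = 1696 / 73
Time = 23.2329 seconds


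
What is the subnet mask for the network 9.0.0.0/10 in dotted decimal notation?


/10 means 10 network bits, 22 host bits
Binary: 11111111110000000000000000000000
Mask: 255.192.0.0


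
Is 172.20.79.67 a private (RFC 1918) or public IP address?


RFC 1918 private ranges:
  10.0.0.0/8 (10.0.0.0 - 10.255.255.255)
  172.16.0.0/12 (172.16.0.0 - 172.31.255.255)
  192.168.0.0/16 (192.168.0.0 - 192.168.255.255)
Private (in 172.16.0.0/12)


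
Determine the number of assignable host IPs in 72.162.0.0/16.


Host bits = 32 - 16 = 16
Total addresses = 2^16 = 65536
Usable = total - 2 (network and broadcast)
Usable hosts: 65534


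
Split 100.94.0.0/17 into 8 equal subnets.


New prefix = 17 + 3 = 20
Each subnet has 4096 addresses
  100.94.0.0/20
  100.94.16.0/20
  100.94.32.0/20
  100.94.48.0/20
  100.94.64.0/20
  100.94.80.0/20
  100.94.96.0/20
  100.94.112.0/20
Subnets: 100.94.0.0/20, 100.94.16.0/20, 100.94.32.0/20, 100.94.48.0/20, 100.94.64.0/20, 100.94.80.0/20, 100.94.96.0/20, 100.94.112.0/20


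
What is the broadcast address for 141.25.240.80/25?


Network: 141.25.240.0/25
Host bits = 7
Set all host bits to 1:
Broadcast: 141.25.240.127


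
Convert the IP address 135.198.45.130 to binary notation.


135 = 10000111
198 = 11000110
45 = 00101101
130 = 10000010
Binary: 10000111.11000110.00101101.10000010


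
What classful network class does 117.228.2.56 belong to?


First octet: 117
Binary: 01110101
0xxxxxxx -> Class A (1-126)
Class A, default mask 255.0.0.0 (/8)


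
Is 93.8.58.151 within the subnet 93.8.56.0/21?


Subnet network: 93.8.56.0
Test IP AND mask: 93.8.56.0
Yes, 93.8.58.151 is in 93.8.56.0/21


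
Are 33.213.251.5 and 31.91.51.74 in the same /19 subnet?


Mask: 255.255.224.0
33.213.251.5 AND mask = 33.213.224.0
31.91.51.74 AND mask = 31.91.32.0
No, different subnets (33.213.224.0 vs 31.91.32.0)


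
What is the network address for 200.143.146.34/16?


IP:   11001000.10001111.10010010.00100010
Mask: 11111111.11111111.00000000.00000000
AND operation:
Net:  11001000.10001111.00000000.00000000
Network: 200.143.0.0/16


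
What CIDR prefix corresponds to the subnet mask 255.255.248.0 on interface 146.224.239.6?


Binary: 11111111.11111111.11111000.00000000
Count leading 1s
Prefix: /21


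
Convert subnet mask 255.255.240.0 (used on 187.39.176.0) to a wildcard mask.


Subnet mask: 255.255.240.0
Wildcard = 255.255.255.255 - subnet mask
255 - 255 = 0
255 - 255 = 0
255 - 240 = 15
255 - 0 = 255
Wildcard: 0.0.15.255


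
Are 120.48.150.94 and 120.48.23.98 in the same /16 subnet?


Mask: 255.255.0.0
120.48.150.94 AND mask = 120.48.0.0
120.48.23.98 AND mask = 120.48.0.0
Yes, same subnet (120.48.0.0)


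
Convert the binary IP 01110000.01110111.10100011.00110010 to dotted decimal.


01110000 = 112
01110111 = 119
10100011 = 163
00110010 = 50
IP: 112.119.163.50


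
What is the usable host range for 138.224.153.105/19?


Network: 138.224.128.0
Broadcast: 138.224.159.255
First usable = network + 1
Last usable = broadcast - 1
Range: 138.224.128.1 to 138.224.159.254


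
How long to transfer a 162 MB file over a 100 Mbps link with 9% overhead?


Effective throughput = 100 * (1 - 9/100) = 91 Mbps
File size in Mb = 162 * 8 = 1296 Mb
Time = 1296 / 91
Time = 14.2418 seconds


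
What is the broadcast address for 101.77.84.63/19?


Network: 101.77.64.0/19
Host bits = 13
Set all host bits to 1:
Broadcast: 101.77.95.255


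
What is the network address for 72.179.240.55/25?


IP:   01001000.10110011.11110000.00110111
Mask: 11111111.11111111.11111111.10000000
AND operation:
Net:  01001000.10110011.11110000.00000000
Network: 72.179.240.0/25


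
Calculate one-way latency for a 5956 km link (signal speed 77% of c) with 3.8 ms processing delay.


Speed = 0.77 * 3e5 km/s = 231000 km/s
Propagation delay = 5956 / 231000 = 0.0258 s = 25.7835 ms
Processing delay = 3.8 ms
Total one-way latency = 29.5835 ms


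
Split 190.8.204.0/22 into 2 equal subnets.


New prefix = 22 + 1 = 23
Each subnet has 512 addresses
  190.8.204.0/23
  190.8.206.0/23
Subnets: 190.8.204.0/23, 190.8.206.0/23


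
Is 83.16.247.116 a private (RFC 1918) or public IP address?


RFC 1918 private ranges:
  10.0.0.0/8 (10.0.0.0 - 10.255.255.255)
  172.16.0.0/12 (172.16.0.0 - 172.31.255.255)
  192.168.0.0/16 (192.168.0.0 - 192.168.255.255)
Public (not in any RFC 1918 range)


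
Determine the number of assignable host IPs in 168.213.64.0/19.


Host bits = 32 - 19 = 13
Total addresses = 2^13 = 8192
Usable = total - 2 (network and broadcast)
Usable hosts: 8190


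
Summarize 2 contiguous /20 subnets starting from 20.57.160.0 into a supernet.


Original prefix: /20
Number of subnets: 2 = 2^1
New prefix = 20 - 1 = 19
Supernet: 20.57.160.0/19


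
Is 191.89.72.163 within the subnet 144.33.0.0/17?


Subnet network: 144.33.0.0
Test IP AND mask: 191.89.0.0
No, 191.89.72.163 is not in 144.33.0.0/17


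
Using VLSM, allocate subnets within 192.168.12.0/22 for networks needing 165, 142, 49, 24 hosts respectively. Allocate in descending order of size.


165 hosts -> /24 (254 usable): 192.168.12.0/24
142 hosts -> /24 (254 usable): 192.168.13.0/24
49 hosts -> /26 (62 usable): 192.168.14.0/26
24 hosts -> /27 (30 usable): 192.168.14.64/27
Allocation: 192.168.12.0/24 (165 hosts, 254 usable); 192.168.13.0/24 (142 hosts, 254 usable); 192.168.14.0/26 (49 hosts, 62 usable); 192.168.14.64/27 (24 hosts, 30 usable)


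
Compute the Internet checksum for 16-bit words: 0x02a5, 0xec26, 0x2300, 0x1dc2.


Sum all words (with carry folding):
+ 0x02a5 = 0x02a5
+ 0xec26 = 0xeecb
+ 0x2300 = 0x11cc
+ 0x1dc2 = 0x2f8e
One's complement: ~0x2f8e
Checksum = 0xd071


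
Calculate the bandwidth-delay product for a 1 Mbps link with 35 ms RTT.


BDP = bandwidth * RTT
= 1 Mbps * 35 ms
= 1 * 1e6 * 35 / 1000 bits
= 35000 bits
= 4375 bytes
= 4.2725 KB
BDP = 35000 bits (4375 bytes)


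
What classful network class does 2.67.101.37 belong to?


First octet: 2
Binary: 00000010
0xxxxxxx -> Class A (1-126)
Class A, default mask 255.0.0.0 (/8)


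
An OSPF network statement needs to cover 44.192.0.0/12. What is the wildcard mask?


Subnet mask: 255.240.0.0
Wildcard = 255.255.255.255 - subnet mask
255 - 255 = 0
255 - 240 = 15
255 - 0 = 255
255 - 0 = 255
Wildcard: 0.15.255.255


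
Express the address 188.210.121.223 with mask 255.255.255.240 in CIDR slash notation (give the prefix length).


Binary: 11111111.11111111.11111111.11110000
Count leading 1s
Prefix: /28


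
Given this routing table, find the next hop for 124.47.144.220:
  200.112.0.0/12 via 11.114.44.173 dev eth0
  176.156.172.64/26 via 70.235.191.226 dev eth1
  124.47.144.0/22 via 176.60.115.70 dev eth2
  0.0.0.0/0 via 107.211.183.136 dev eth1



Longest prefix match for 124.47.144.220:
  /12 200.112.0.0: no
  /26 176.156.172.64: no
  /22 124.47.144.0: MATCH
  /0 0.0.0.0: MATCH
Selected: next-hop 176.60.115.70 via eth2 (matched /22)


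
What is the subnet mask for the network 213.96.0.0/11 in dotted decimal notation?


/11 means 11 network bits, 21 host bits
Binary: 11111111111000000000000000000000
Mask: 255.224.0.0


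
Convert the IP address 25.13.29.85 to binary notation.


25 = 00011001
13 = 00001101
29 = 00011101
85 = 01010101
Binary: 00011001.00001101.00011101.01010101


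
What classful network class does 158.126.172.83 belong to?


First octet: 158
Binary: 10011110
10xxxxxx -> Class B (128-191)
Class B, default mask 255.255.0.0 (/16)


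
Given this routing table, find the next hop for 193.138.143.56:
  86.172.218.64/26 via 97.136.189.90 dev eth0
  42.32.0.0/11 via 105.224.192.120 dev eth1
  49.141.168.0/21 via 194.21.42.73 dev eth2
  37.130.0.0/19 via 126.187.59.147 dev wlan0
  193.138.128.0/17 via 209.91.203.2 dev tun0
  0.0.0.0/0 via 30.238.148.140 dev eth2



Longest prefix match for 193.138.143.56:
  /26 86.172.218.64: no
  /11 42.32.0.0: no
  /21 49.141.168.0: no
  /19 37.130.0.0: no
  /17 193.138.128.0: MATCH
  /0 0.0.0.0: MATCH
Selected: next-hop 209.91.203.2 via tun0 (matched /17)


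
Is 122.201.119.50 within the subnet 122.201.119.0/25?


Subnet network: 122.201.119.0
Test IP AND mask: 122.201.119.0
Yes, 122.201.119.50 is in 122.201.119.0/25


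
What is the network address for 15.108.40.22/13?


IP:   00001111.01101100.00101000.00010110
Mask: 11111111.11111000.00000000.00000000
AND operation:
Net:  00001111.01101000.00000000.00000000
Network: 15.104.0.0/13


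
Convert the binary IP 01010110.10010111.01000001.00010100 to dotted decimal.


01010110 = 86
10010111 = 151
01000001 = 65
00010100 = 20
IP: 86.151.65.20


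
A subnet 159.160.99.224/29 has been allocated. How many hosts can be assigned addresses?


Host bits = 32 - 29 = 3
Total addresses = 2^3 = 8
Usable = total - 2 (network and broadcast)
Usable hosts: 6


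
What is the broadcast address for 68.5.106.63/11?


Network: 68.0.0.0/11
Host bits = 21
Set all host bits to 1:
Broadcast: 68.31.255.255


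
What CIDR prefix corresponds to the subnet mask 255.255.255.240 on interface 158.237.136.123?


Binary: 11111111.11111111.11111111.11110000
Count leading 1s
Prefix: /28


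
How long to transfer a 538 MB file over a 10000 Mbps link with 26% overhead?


Effective throughput = 10000 * (1 - 26/100) = 7400 Mbps
File size in Mb = 538 * 8 = 4304 Mb
Time = 4304 / 7400
Time = 0.5816 seconds


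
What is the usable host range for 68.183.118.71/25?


Network: 68.183.118.0
Broadcast: 68.183.118.127
First usable = network + 1
Last usable = broadcast - 1
Range: 68.183.118.1 to 68.183.118.126


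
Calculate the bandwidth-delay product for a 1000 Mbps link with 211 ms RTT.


BDP = bandwidth * RTT
= 1000 Mbps * 211 ms
= 1000 * 1e6 * 211 / 1000 bits
= 211000000 bits
= 26375000 bytes
= 25756.8359 KB
BDP = 211000000 bits (26375000 bytes)


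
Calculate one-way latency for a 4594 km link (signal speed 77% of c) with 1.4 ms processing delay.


Speed = 0.77 * 3e5 km/s = 231000 km/s
Propagation delay = 4594 / 231000 = 0.0199 s = 19.8874 ms
Processing delay = 1.4 ms
Total one-way latency = 21.2874 ms


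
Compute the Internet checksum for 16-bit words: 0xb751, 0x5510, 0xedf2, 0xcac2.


Sum all words (with carry folding):
+ 0xb751 = 0xb751
+ 0x5510 = 0x0c62
+ 0xedf2 = 0xfa54
+ 0xcac2 = 0xc517
One's complement: ~0xc517
Checksum = 0x3ae8


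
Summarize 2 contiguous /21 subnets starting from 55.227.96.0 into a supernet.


Original prefix: /21
Number of subnets: 2 = 2^1
New prefix = 21 - 1 = 20
Supernet: 55.227.96.0/20


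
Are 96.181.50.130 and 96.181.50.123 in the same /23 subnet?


Mask: 255.255.254.0
96.181.50.130 AND mask = 96.181.50.0
96.181.50.123 AND mask = 96.181.50.0
Yes, same subnet (96.181.50.0)


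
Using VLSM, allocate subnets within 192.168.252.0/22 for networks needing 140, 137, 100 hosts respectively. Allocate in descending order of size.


140 hosts -> /24 (254 usable): 192.168.252.0/24
137 hosts -> /24 (254 usable): 192.168.253.0/24
100 hosts -> /25 (126 usable): 192.168.254.0/25
Allocation: 192.168.252.0/24 (140 hosts, 254 usable); 192.168.253.0/24 (137 hosts, 254 usable); 192.168.254.0/25 (100 hosts, 126 usable)


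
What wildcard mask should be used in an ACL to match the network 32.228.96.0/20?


Subnet mask: 255.255.240.0
Wildcard = 255.255.255.255 - subnet mask
255 - 255 = 0
255 - 255 = 0
255 - 240 = 15
255 - 0 = 255
Wildcard: 0.0.15.255


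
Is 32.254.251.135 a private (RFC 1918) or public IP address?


RFC 1918 private ranges:
  10.0.0.0/8 (10.0.0.0 - 10.255.255.255)
  172.16.0.0/12 (172.16.0.0 - 172.31.255.255)
  192.168.0.0/16 (192.168.0.0 - 192.168.255.255)
Public (not in any RFC 1918 range)


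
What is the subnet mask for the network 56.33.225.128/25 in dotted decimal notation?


/25 means 25 network bits, 7 host bits
Binary: 11111111111111111111111110000000
Mask: 255.255.255.128


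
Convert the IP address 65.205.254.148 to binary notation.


65 = 01000001
205 = 11001101
254 = 11111110
148 = 10010100
Binary: 01000001.11001101.11111110.10010100


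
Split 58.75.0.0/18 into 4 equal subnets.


New prefix = 18 + 2 = 20
Each subnet has 4096 addresses
  58.75.0.0/20
  58.75.16.0/20
  58.75.32.0/20
  58.75.48.0/20
Subnets: 58.75.0.0/20, 58.75.16.0/20, 58.75.32.0/20, 58.75.48.0/20


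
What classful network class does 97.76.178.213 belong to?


First octet: 97
Binary: 01100001
0xxxxxxx -> Class A (1-126)
Class A, default mask 255.0.0.0 (/8)


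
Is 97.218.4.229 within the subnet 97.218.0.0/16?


Subnet network: 97.218.0.0
Test IP AND mask: 97.218.0.0
Yes, 97.218.4.229 is in 97.218.0.0/16


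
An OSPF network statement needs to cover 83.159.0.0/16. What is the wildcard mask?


Subnet mask: 255.255.0.0
Wildcard = 255.255.255.255 - subnet mask
255 - 255 = 0
255 - 255 = 0
255 - 0 = 255
255 - 0 = 255
Wildcard: 0.0.255.255


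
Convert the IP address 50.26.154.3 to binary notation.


50 = 00110010
26 = 00011010
154 = 10011010
3 = 00000011
Binary: 00110010.00011010.10011010.00000011


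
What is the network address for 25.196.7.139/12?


IP:   00011001.11000100.00000111.10001011
Mask: 11111111.11110000.00000000.00000000
AND operation:
Net:  00011001.11000000.00000000.00000000
Network: 25.192.0.0/12


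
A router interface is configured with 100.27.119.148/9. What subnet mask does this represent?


/9 means 9 network bits, 23 host bits
Binary: 11111111100000000000000000000000
Mask: 255.128.0.0


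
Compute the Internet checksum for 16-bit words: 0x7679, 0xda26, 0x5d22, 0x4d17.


Sum all words (with carry folding):
+ 0x7679 = 0x7679
+ 0xda26 = 0x50a0
+ 0x5d22 = 0xadc2
+ 0x4d17 = 0xfad9
One's complement: ~0xfad9
Checksum = 0x0526


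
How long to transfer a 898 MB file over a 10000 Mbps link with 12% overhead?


Effective throughput = 10000 * (1 - 12/100) = 8800 Mbps
File size in Mb = 898 * 8 = 7184 Mb
Time = 7184 / 8800
Time = 0.8164 seconds


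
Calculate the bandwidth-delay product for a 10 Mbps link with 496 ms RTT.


BDP = bandwidth * RTT
= 10 Mbps * 496 ms
= 10 * 1e6 * 496 / 1000 bits
= 4960000 bits
= 620000 bytes
= 605.4688 KB
BDP = 4960000 bits (620000 bytes)


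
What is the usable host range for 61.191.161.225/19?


Network: 61.191.160.0
Broadcast: 61.191.191.255
First usable = network + 1
Last usable = broadcast - 1
Range: 61.191.160.1 to 61.191.191.254


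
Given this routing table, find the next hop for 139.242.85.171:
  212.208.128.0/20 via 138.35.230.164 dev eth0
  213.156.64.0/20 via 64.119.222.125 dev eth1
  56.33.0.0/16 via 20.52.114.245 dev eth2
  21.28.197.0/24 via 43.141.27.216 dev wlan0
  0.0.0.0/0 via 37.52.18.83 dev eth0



Longest prefix match for 139.242.85.171:
  /20 212.208.128.0: no
  /20 213.156.64.0: no
  /16 56.33.0.0: no
  /24 21.28.197.0: no
  /0 0.0.0.0: MATCH
Selected: next-hop 37.52.18.83 via eth0 (matched /0)


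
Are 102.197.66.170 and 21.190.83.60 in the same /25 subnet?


Mask: 255.255.255.128
102.197.66.170 AND mask = 102.197.66.128
21.190.83.60 AND mask = 21.190.83.0
No, different subnets (102.197.66.128 vs 21.190.83.0)


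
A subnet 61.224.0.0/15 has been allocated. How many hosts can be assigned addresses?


Host bits = 32 - 15 = 17
Total addresses = 2^17 = 131072
Usable = total - 2 (network and broadcast)
Usable hosts: 131070


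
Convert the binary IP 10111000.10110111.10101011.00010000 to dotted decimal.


10111000 = 184
10110111 = 183
10101011 = 171
00010000 = 16
IP: 184.183.171.16


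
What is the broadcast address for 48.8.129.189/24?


Network: 48.8.129.0/24
Host bits = 8
Set all host bits to 1:
Broadcast: 48.8.129.255


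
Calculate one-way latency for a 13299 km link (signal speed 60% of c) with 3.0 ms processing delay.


Speed = 0.6 * 3e5 km/s = 180000 km/s
Propagation delay = 13299 / 180000 = 0.0739 s = 73.8833 ms
Processing delay = 3.0 ms
Total one-way latency = 76.8833 ms


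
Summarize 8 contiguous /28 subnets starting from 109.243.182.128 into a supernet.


Original prefix: /28
Number of subnets: 8 = 2^3
New prefix = 28 - 3 = 25
Supernet: 109.243.182.128/25


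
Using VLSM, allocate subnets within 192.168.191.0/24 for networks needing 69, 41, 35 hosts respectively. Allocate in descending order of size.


69 hosts -> /25 (126 usable): 192.168.191.0/25
41 hosts -> /26 (62 usable): 192.168.191.128/26
35 hosts -> /26 (62 usable): 192.168.191.192/26
Allocation: 192.168.191.0/25 (69 hosts, 126 usable); 192.168.191.128/26 (41 hosts, 62 usable); 192.168.191.192/26 (35 hosts, 62 usable)


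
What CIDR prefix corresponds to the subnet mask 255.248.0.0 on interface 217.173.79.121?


Binary: 11111111.11111000.00000000.00000000
Count leading 1s
Prefix: /13


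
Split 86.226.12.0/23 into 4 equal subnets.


New prefix = 23 + 2 = 25
Each subnet has 128 addresses
  86.226.12.0/25
  86.226.12.128/25
  86.226.13.0/25
  86.226.13.128/25
Subnets: 86.226.12.0/25, 86.226.12.128/25, 86.226.13.0/25, 86.226.13.128/25


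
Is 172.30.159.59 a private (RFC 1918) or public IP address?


RFC 1918 private ranges:
  10.0.0.0/8 (10.0.0.0 - 10.255.255.255)
  172.16.0.0/12 (172.16.0.0 - 172.31.255.255)
  192.168.0.0/16 (192.168.0.0 - 192.168.255.255)
Private (in 172.16.0.0/12)


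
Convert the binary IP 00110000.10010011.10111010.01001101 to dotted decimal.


00110000 = 48
10010011 = 147
10111010 = 186
01001101 = 77
IP: 48.147.186.77


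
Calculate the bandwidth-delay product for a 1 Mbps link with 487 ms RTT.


BDP = bandwidth * RTT
= 1 Mbps * 487 ms
= 1 * 1e6 * 487 / 1000 bits
= 487000 bits
= 60875 bytes
= 59.4482 KB
BDP = 487000 bits (60875 bytes)


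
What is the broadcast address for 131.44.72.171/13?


Network: 131.40.0.0/13
Host bits = 19
Set all host bits to 1:
Broadcast: 131.47.255.255


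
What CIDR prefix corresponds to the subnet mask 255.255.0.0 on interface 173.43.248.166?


Binary: 11111111.11111111.00000000.00000000
Count leading 1s
Prefix: /16


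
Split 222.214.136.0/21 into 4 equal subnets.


New prefix = 21 + 2 = 23
Each subnet has 512 addresses
  222.214.136.0/23
  222.214.138.0/23
  222.214.140.0/23
  222.214.142.0/23
Subnets: 222.214.136.0/23, 222.214.138.0/23, 222.214.140.0/23, 222.214.142.0/23


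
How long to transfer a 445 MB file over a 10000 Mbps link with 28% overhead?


Effective throughput = 10000 * (1 - 28/100) = 7200 Mbps
File size in Mb = 445 * 8 = 3560 Mb
Time = 3560 / 7200
Time = 0.4944 seconds


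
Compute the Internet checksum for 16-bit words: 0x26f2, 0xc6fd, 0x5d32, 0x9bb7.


Sum all words (with carry folding):
+ 0x26f2 = 0x26f2
+ 0xc6fd = 0xedef
+ 0x5d32 = 0x4b22
+ 0x9bb7 = 0xe6d9
One's complement: ~0xe6d9
Checksum = 0x1926
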